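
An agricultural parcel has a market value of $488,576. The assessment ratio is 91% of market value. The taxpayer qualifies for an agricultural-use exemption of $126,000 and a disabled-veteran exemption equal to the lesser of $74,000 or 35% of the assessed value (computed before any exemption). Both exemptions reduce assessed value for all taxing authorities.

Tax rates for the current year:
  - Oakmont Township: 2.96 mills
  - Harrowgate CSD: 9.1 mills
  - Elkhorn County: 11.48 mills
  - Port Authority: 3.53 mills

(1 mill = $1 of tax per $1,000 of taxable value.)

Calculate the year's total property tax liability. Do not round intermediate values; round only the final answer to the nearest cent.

$6,621.43

Assessed value = $488,576 × 0.91 = $444,604.16
Disabled-veteran exemption = min($74,000, 35% × $444,604.16) = min($74,000, $155,611.456) = $74,000 (dollar cap binds)
Taxable value = $444,604.16 − $126,000 − $74,000 = $244,604.16
Oakmont Township: $244,604.16 × 0.00296 = $724.0283136
Harrowgate CSD: $244,604.16 × 0.0091 = $2,225.897856
Elkhorn County: $244,604.16 × 0.01148 = $2,808.0557568
Port Authority: $244,604.16 × 0.00353 = $863.4526848
Total = $6,621.4346112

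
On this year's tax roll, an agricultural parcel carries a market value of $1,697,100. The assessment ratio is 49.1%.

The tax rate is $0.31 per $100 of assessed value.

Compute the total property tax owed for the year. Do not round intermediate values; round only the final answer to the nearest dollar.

Assessed value = $1,697,100 × 0.491 = $833,276.1
Tax = $833,276.1 × 0.0031 = $2,583.15591

$2,583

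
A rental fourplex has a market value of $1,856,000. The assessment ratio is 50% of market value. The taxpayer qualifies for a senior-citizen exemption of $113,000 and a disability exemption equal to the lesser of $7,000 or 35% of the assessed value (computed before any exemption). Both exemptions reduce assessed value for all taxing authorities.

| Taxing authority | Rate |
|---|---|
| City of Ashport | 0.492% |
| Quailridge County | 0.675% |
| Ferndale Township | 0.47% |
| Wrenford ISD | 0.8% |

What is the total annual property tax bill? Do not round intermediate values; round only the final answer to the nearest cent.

$19,690.96

Assessed value = $1,856,000 × 0.5 = $928,000
Disability exemption = min($7,000, 35% × $928,000) = min($7,000, $324,800) = $7,000 (dollar cap binds)
Taxable value = $928,000 − $113,000 − $7,000 = $808,000
City of Ashport: $808,000 × 0.00492 = $3,975.36
Quailridge County: $808,000 × 0.00675 = $5,454
Ferndale Township: $808,000 × 0.0047 = $3,797.6
Wrenford ISD: $808,000 × 0.008 = $6,464
Total = $19,690.96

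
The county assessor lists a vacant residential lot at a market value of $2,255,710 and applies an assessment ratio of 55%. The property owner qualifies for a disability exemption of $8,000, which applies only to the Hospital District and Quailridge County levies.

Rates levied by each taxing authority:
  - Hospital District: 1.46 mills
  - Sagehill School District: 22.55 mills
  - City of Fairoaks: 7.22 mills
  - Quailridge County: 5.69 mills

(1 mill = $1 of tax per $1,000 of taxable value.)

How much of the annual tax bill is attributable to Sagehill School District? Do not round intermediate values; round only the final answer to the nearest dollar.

$27,976

Assessed value = $2,255,710 × 0.55 = $1,240,640.5
Sagehill School District taxable value = $1,240,640.5 (exemption does not apply)
Sagehill School District levy = $1,240,640.5 × 0.02255 = $27,976.443275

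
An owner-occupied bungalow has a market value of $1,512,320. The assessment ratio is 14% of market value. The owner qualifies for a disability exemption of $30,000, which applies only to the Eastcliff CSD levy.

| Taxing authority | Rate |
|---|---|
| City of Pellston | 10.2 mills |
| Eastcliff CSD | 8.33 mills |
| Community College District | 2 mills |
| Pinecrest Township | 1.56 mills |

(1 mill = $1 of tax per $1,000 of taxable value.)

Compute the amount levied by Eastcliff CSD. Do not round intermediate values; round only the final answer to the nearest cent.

Assessed value = $1,512,320 × 0.14 = $211,724.8
Eastcliff CSD taxable value = $211,724.8 − $30,000 = $181,724.8
Eastcliff CSD levy = $181,724.8 × 0.00833 = $1,513.767584

$1,513.77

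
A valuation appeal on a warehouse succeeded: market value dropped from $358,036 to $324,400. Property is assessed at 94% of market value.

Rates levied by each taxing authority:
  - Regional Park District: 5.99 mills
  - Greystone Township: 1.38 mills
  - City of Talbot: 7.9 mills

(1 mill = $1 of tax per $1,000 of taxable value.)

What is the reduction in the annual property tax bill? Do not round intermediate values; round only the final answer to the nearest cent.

$482.80

Old assessed value = $358,036 × 0.94 = $336,553.84
New assessed value = $324,400 × 0.94 = $304,936
Combined rate = 0.00599 + 0.00138 + 0.0079 = 0.01527
Old tax = $336,553.84 × 0.01527 = $5,139.1771368
New tax = $304,936 × 0.01527 = $4,656.37272
Reduction = $5,139.1771368 − $4,656.37272 = $482.8044168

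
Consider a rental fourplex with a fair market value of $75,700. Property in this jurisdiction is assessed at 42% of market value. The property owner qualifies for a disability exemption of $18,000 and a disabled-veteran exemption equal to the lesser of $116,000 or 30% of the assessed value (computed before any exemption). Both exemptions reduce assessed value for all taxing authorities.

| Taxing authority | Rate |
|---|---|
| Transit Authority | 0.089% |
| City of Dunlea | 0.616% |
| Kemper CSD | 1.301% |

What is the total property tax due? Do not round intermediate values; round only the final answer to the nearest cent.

Assessed value = $75,700 × 0.42 = $31,794
Disabled-veteran exemption = min($116,000, 30% × $31,794) = min($116,000, $9,538.2) = $9,538.2 (percentage binds)
Taxable value = $31,794 − $18,000 − $9,538.2 = $4,255.8
Transit Authority: $4,255.8 × 0.00089 = $3.787662
City of Dunlea: $4,255.8 × 0.00616 = $26.215728
Kemper CSD: $4,255.8 × 0.01301 = $55.367958
Total = $85.371348

$85.37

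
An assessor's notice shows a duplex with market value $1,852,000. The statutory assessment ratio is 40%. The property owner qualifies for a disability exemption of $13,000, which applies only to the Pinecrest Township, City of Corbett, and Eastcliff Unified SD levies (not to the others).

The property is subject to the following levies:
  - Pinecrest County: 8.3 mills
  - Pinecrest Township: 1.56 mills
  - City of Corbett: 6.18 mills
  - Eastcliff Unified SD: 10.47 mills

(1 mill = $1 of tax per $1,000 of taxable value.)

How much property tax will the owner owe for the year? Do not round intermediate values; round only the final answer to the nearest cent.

Assessed value = $1,852,000 × 0.4 = $740,800
Pinecrest County: $740,800 × 0.0083 = $6,148.64
Pinecrest Township: ($740,800 − $13,000) × 0.00156 = $727,800 × 0.00156 = $1,135.368
City of Corbett: ($740,800 − $13,000) × 0.00618 = $727,800 × 0.00618 = $4,497.804
Eastcliff Unified SD: ($740,800 − $13,000) × 0.01047 = $727,800 × 0.01047 = $7,620.066
Total = $19,401.878

$19,401.88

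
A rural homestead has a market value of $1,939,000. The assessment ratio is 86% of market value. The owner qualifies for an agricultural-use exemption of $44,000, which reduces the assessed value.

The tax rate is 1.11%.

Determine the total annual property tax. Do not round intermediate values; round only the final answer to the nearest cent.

$18,021.29

Assessed value = $1,939,000 × 0.86 = $1,667,540
Taxable value = $1,667,540 − $44,000 = $1,623,540
Tax = $1,623,540 × 0.0111 = $18,021.294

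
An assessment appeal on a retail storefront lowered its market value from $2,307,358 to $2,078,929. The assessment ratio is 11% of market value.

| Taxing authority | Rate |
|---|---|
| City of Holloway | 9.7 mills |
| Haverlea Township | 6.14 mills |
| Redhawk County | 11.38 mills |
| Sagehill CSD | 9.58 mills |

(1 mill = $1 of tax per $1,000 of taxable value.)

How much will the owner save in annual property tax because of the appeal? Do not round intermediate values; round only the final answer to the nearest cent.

$924.68

Old assessed value = $2,307,358 × 0.11 = $253,809.38
New assessed value = $2,078,929 × 0.11 = $228,682.19
Combined rate = 0.0097 + 0.00614 + 0.01138 + 0.00958 = 0.0368
Old tax = $253,809.38 × 0.0368 = $9,340.185184
New tax = $228,682.19 × 0.0368 = $8,415.504592
Reduction = $9,340.185184 − $8,415.504592 = $924.680592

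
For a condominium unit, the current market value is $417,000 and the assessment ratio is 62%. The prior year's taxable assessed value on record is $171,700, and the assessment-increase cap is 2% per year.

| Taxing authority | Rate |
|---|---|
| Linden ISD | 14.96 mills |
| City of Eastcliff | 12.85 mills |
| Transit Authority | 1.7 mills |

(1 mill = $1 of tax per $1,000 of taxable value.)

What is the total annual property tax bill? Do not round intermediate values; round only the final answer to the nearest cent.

$5,168.20

Uncapped assessed value = $417,000 × 0.62 = $258,540
Cap limit = $171,700 × 1.02 = $175,134
Taxable assessed value = min($258,540, $175,134) = $175,134 (cap binds)
Linden ISD: $175,134 × 0.01496 = $2,620.00464
City of Eastcliff: $175,134 × 0.01285 = $2,250.4719
Transit Authority: $175,134 × 0.0017 = $297.7278
Total = $5,168.20434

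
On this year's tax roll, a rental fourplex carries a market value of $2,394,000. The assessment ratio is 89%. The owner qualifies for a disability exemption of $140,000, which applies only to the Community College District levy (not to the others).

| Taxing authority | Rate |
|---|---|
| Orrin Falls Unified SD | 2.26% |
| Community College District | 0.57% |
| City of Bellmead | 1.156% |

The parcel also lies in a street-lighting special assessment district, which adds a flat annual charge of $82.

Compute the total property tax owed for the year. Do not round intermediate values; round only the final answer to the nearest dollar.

$84,212

Assessed value = $2,394,000 × 0.89 = $2,130,660
Orrin Falls Unified SD: $2,130,660 × 0.0226 = $48,152.916
Community College District: ($2,130,660 − $140,000) × 0.0057 = $1,990,660 × 0.0057 = $11,346.762
City of Bellmead: $2,130,660 × 0.01156 = $24,630.4296
Levies subtotal = $84,130.1076
Total = $84,130.1076 + $82 = $84,212.1076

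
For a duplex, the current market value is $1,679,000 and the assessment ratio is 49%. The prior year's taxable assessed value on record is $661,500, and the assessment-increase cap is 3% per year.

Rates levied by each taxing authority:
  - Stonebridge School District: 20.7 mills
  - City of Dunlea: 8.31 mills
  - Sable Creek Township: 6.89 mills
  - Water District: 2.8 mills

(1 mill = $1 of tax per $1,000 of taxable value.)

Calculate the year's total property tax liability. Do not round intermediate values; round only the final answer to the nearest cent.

Uncapped assessed value = $1,679,000 × 0.49 = $822,710
Cap limit = $661,500 × 1.03 = $681,345
Taxable assessed value = min($822,710, $681,345) = $681,345 (cap binds)
Stonebridge School District: $681,345 × 0.0207 = $14,103.8415
City of Dunlea: $681,345 × 0.00831 = $5,661.97695
Sable Creek Township: $681,345 × 0.00689 = $4,694.46705
Water District: $681,345 × 0.0028 = $1,907.766
Total = $26,368.0515

$26,368.05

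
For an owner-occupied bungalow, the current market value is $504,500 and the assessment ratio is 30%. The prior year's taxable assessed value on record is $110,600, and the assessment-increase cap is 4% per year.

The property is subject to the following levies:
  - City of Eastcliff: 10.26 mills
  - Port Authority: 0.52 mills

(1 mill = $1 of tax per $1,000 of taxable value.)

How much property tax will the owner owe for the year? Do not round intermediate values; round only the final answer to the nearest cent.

Uncapped assessed value = $504,500 × 0.3 = $151,350
Cap limit = $110,600 × 1.04 = $115,024
Taxable assessed value = min($151,350, $115,024) = $115,024 (cap binds)
City of Eastcliff: $115,024 × 0.01026 = $1,180.14624
Port Authority: $115,024 × 0.00052 = $59.81248
Total = $1,239.95872

$1,239.96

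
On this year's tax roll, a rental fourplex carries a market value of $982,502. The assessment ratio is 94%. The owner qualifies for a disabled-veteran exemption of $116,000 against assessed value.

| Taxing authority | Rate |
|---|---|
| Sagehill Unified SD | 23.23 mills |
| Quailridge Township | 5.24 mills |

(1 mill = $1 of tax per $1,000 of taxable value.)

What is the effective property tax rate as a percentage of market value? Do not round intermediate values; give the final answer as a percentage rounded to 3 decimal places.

Assessed value = $982,502 × 0.94 = $923,551.88
Taxable value = $923,551.88 − $116,000 = $807,551.88
Sagehill Unified SD: $807,551.88 × 0.02323 = $18,759.4301724
Quailridge Township: $807,551.88 × 0.00524 = $4,231.5718512
Total tax = $22,991.0020236
Effective rate = $22,991.0020236 ÷ $982,502 = 2.340% of market value

2.340%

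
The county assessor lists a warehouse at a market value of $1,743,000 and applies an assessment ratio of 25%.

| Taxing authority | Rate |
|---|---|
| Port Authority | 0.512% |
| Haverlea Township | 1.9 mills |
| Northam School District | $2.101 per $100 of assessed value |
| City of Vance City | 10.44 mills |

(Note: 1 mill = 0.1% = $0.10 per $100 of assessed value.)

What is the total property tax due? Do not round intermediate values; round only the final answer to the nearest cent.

Assessed value = $1,743,000 × 0.25 = $435,750
Port Authority: $435,750 × 0.00512 = $2,231.04
Haverlea Township: $435,750 × 0.0019 = $827.925
Northam School District: $435,750 × 0.02101 = $9,155.1075
City of Vance City: $435,750 × 0.01044 = $4,549.23
Total = $16,763.3025

$16,763.30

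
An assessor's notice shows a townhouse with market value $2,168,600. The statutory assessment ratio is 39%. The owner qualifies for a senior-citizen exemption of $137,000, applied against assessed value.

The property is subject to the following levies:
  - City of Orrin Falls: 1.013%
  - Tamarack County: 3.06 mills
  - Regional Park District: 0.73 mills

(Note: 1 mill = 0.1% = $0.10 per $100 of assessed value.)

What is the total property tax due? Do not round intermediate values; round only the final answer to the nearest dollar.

Assessed value = $2,168,600 × 0.39 = $845,754
Taxable value = $845,754 − $137,000 = $708,754
City of Orrin Falls: $708,754 × 0.01013 = $7,179.67802
Tamarack County: $708,754 × 0.00306 = $2,168.78724
Regional Park District: $708,754 × 0.00073 = $517.39042
Total = $9,865.85568

$9,866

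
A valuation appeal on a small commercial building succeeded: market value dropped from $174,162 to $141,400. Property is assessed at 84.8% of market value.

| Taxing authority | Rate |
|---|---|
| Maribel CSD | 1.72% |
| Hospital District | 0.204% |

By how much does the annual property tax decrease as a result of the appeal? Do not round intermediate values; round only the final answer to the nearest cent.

$534.53

Old assessed value = $174,162 × 0.848 = $147,689.376
New assessed value = $141,400 × 0.848 = $119,907.2
Combined rate = 0.0172 + 0.00204 = 0.01924
Old tax = $147,689.376 × 0.01924 = $2,841.54359424
New tax = $119,907.2 × 0.01924 = $2,307.014528
Reduction = $2,841.54359424 − $2,307.014528 = $534.52906624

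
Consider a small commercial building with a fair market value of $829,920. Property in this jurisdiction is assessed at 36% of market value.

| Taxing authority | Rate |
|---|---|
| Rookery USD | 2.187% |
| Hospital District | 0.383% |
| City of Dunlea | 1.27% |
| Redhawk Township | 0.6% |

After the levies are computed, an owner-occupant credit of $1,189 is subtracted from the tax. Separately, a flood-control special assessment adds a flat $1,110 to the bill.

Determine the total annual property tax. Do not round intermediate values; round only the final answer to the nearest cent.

Assessed value = $829,920 × 0.36 = $298,771.2
Rookery USD: $298,771.2 × 0.02187 = $6,534.126144
Hospital District: $298,771.2 × 0.00383 = $1,144.293696
City of Dunlea: $298,771.2 × 0.0127 = $3,794.39424
Redhawk Township: $298,771.2 × 0.006 = $1,792.6272
Levies subtotal = $13,265.44128
After credit = $13,265.44128 − $1,189 = $12,076.44128
Total = $12,076.44128 + $1,110 = $13,186.44128

$13,186.44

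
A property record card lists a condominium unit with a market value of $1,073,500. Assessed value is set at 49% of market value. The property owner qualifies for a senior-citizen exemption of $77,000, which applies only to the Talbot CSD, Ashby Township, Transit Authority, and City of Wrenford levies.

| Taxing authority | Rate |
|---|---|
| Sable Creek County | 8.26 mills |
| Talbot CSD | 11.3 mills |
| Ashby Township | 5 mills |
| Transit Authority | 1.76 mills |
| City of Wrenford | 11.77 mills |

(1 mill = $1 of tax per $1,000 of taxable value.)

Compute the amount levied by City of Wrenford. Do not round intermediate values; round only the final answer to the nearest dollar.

Assessed value = $1,073,500 × 0.49 = $526,015
City of Wrenford taxable value = $526,015 − $77,000 = $449,015
City of Wrenford levy = $449,015 × 0.01177 = $5,284.90655

$5,285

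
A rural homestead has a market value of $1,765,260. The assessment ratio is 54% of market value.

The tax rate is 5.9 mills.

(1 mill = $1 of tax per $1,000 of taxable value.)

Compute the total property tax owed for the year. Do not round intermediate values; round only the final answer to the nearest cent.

Assessed value = $1,765,260 × 0.54 = $953,240.4
Tax = $953,240.4 × 0.0059 = $5,624.11836

$5,624.12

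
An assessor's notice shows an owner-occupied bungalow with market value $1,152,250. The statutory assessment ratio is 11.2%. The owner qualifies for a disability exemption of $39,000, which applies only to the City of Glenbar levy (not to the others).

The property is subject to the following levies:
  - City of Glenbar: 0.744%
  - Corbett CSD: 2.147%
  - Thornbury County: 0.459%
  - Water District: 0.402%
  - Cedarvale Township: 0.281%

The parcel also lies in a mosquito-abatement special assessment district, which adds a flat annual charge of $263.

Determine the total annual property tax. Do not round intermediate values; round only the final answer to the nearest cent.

$5,177.51

Assessed value = $1,152,250 × 0.112 = $129,052
City of Glenbar: ($129,052 − $39,000) × 0.00744 = $90,052 × 0.00744 = $669.98688
Corbett CSD: $129,052 × 0.02147 = $2,770.74644
Thornbury County: $129,052 × 0.00459 = $592.34868
Water District: $129,052 × 0.00402 = $518.78904
Cedarvale Township: $129,052 × 0.00281 = $362.63612
Levies subtotal = $4,914.50716
Total = $4,914.50716 + $263 = $5,177.50716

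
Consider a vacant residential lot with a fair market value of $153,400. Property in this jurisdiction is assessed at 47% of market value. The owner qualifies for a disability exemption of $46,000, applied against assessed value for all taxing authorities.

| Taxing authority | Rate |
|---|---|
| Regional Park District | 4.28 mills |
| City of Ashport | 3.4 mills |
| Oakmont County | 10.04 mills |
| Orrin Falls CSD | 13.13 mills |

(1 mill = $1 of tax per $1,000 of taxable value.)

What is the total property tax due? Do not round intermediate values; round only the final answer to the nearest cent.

$805.12

Assessed value = $153,400 × 0.47 = $72,098
Taxable value = $72,098 − $46,000 = $26,098
Regional Park District: $26,098 × 0.00428 = $111.69944
City of Ashport: $26,098 × 0.0034 = $88.7332
Oakmont County: $26,098 × 0.01004 = $262.02392
Orrin Falls CSD: $26,098 × 0.01313 = $342.66674
Total = $111.69944 + $88.7332 + $262.02392 + $342.66674 = $805.1233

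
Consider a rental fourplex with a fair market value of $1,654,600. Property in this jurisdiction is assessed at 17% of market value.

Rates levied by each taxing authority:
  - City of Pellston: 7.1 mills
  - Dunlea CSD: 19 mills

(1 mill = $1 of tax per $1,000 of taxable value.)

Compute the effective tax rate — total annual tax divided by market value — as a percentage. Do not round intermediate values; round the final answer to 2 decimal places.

0.44%

Assessed value = $1,654,600 × 0.17 = $281,282
City of Pellston: $281,282 × 0.0071 = $1,997.1022
Dunlea CSD: $281,282 × 0.019 = $5,344.358
Total tax = $7,341.4602
Effective rate = $7,341.4602 ÷ $1,654,600 = 0.44% of market value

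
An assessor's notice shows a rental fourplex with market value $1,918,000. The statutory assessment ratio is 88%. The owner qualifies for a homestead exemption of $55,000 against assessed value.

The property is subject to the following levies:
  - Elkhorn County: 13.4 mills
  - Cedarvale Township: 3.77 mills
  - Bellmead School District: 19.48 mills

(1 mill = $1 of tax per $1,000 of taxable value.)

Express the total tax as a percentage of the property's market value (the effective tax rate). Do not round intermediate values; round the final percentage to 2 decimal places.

3.12%

Assessed value = $1,918,000 × 0.88 = $1,687,840
Taxable value = $1,687,840 − $55,000 = $1,632,840
Elkhorn County: $1,632,840 × 0.0134 = $21,880.056
Cedarvale Township: $1,632,840 × 0.00377 = $6,155.8068
Bellmead School District: $1,632,840 × 0.01948 = $31,807.7232
Total tax = $59,843.586
Effective rate = $59,843.586 ÷ $1,918,000 = 3.12% of market value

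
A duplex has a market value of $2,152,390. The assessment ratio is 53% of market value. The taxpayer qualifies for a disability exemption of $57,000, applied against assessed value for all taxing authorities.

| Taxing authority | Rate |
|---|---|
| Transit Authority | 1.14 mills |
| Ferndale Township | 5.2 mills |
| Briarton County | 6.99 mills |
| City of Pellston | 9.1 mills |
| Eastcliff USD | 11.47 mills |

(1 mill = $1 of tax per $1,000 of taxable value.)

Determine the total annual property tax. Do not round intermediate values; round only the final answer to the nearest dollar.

$36,740

Assessed value = $2,152,390 × 0.53 = $1,140,766.7
Taxable value = $1,140,766.7 − $57,000 = $1,083,766.7
Transit Authority: $1,083,766.7 × 0.00114 = $1,235.494038
Ferndale Township: $1,083,766.7 × 0.0052 = $5,635.58684
Briarton County: $1,083,766.7 × 0.00699 = $7,575.529233
City of Pellston: $1,083,766.7 × 0.0091 = $9,862.27697
Eastcliff USD: $1,083,766.7 × 0.01147 = $12,430.804049
Total = $1,235.494038 + $5,635.58684 + $7,575.529233 + $9,862.27697 + $12,430.804049 = $36,739.69113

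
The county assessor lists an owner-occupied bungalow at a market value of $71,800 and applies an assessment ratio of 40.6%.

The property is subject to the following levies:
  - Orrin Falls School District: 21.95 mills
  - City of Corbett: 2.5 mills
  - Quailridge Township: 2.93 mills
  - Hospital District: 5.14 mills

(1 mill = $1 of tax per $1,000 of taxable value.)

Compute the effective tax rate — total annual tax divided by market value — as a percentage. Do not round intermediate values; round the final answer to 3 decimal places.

Assessed value = $71,800 × 0.406 = $29,150.8
Orrin Falls School District: $29,150.8 × 0.02195 = $639.86006
City of Corbett: $29,150.8 × 0.0025 = $72.877
Quailridge Township: $29,150.8 × 0.00293 = $85.411844
Hospital District: $29,150.8 × 0.00514 = $149.835112
Total tax = $947.984016
Effective rate = $947.984016 ÷ $71,800 = 1.320% of market value

1.320%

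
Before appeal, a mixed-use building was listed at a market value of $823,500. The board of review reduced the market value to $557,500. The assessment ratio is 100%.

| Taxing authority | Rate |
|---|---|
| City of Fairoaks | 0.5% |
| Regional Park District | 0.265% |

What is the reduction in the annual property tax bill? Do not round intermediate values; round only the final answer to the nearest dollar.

$2,035

Old assessed value = $823,500 × 1 = $823,500
New assessed value = $557,500 × 1 = $557,500
Combined rate = 0.005 + 0.00265 = 0.00765
Old tax = $823,500 × 0.00765 = $6,299.775
New tax = $557,500 × 0.00765 = $4,264.875
Reduction = $6,299.775 − $4,264.875 = $2,034.9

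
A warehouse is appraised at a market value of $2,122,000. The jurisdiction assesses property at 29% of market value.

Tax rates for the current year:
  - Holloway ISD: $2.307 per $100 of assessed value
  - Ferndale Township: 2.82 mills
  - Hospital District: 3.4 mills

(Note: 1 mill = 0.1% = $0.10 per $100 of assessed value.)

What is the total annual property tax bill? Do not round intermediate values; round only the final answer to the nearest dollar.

$18,024

Assessed value = $2,122,000 × 0.29 = $615,380
Holloway ISD: $615,380 × 0.02307 = $14,196.8166
Ferndale Township: $615,380 × 0.00282 = $1,735.3716
Hospital District: $615,380 × 0.0034 = $2,092.292
Total = $18,024.4802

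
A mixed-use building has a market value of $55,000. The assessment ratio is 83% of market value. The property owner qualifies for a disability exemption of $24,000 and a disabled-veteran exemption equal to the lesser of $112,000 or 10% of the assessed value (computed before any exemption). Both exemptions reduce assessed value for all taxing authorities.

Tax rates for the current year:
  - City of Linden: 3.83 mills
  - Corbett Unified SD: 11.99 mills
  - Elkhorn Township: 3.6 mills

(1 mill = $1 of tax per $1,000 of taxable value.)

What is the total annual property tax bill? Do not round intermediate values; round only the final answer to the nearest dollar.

Assessed value = $55,000 × 0.83 = $45,650
Disabled-veteran exemption = min($112,000, 10% × $45,650) = min($112,000, $4,565) = $4,565 (percentage binds)
Taxable value = $45,650 − $24,000 − $4,565 = $17,085
City of Linden: $17,085 × 0.00383 = $65.43555
Corbett Unified SD: $17,085 × 0.01199 = $204.84915
Elkhorn Township: $17,085 × 0.0036 = $61.506
Total = $331.7907

$332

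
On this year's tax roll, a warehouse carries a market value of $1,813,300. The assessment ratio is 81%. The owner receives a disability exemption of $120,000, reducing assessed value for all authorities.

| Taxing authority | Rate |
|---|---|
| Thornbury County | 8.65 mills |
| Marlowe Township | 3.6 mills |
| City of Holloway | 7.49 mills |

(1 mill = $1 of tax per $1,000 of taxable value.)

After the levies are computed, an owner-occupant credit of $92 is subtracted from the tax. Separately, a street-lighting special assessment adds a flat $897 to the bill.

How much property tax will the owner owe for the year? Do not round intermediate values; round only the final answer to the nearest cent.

Assessed value = $1,813,300 × 0.81 = $1,468,773
Taxable value = $1,468,773 − $120,000 = $1,348,773
Thornbury County: $1,348,773 × 0.00865 = $11,666.88645
Marlowe Township: $1,348,773 × 0.0036 = $4,855.5828
City of Holloway: $1,348,773 × 0.00749 = $10,102.30977
Levies subtotal = $26,624.77902
After credit = $26,624.77902 − $92 = $26,532.77902
Total = $26,532.77902 + $897 = $27,429.77902

$27,429.78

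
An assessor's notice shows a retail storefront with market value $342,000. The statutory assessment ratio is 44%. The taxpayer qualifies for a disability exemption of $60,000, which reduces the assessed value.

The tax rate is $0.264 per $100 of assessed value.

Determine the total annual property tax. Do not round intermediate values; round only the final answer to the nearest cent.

Assessed value = $342,000 × 0.44 = $150,480
Taxable value = $150,480 − $60,000 = $90,480
Tax = $90,480 × 0.00264 = $238.8672

$238.87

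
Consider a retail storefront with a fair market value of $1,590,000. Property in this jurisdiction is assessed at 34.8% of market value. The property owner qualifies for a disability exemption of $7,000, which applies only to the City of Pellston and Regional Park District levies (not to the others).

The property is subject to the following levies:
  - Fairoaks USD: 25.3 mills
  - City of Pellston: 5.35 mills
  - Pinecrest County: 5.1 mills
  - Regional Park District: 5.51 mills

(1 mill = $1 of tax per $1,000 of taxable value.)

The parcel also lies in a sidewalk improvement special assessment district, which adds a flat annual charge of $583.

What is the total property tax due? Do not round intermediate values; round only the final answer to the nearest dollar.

$23,337

Assessed value = $1,590,000 × 0.348 = $553,320
Fairoaks USD: $553,320 × 0.0253 = $13,998.996
City of Pellston: ($553,320 − $7,000) × 0.00535 = $546,320 × 0.00535 = $2,922.812
Pinecrest County: $553,320 × 0.0051 = $2,821.932
Regional Park District: ($553,320 − $7,000) × 0.00551 = $546,320 × 0.00551 = $3,010.2232
Levies subtotal = $22,753.9632
Total = $22,753.9632 + $583 = $23,336.9632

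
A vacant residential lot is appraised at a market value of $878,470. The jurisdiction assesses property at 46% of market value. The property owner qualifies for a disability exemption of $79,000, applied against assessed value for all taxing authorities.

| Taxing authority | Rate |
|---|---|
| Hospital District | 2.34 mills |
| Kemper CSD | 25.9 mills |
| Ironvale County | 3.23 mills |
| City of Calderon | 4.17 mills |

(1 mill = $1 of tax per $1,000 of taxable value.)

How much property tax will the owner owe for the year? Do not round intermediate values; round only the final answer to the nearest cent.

$11,586.43

Assessed value = $878,470 × 0.46 = $404,096.2
Taxable value = $404,096.2 − $79,000 = $325,096.2
Hospital District: $325,096.2 × 0.00234 = $760.725108
Kemper CSD: $325,096.2 × 0.0259 = $8,419.99158
Ironvale County: $325,096.2 × 0.00323 = $1,050.060726
City of Calderon: $325,096.2 × 0.00417 = $1,355.651154
Total = $760.725108 + $8,419.99158 + $1,050.060726 + $1,355.651154 = $11,586.428568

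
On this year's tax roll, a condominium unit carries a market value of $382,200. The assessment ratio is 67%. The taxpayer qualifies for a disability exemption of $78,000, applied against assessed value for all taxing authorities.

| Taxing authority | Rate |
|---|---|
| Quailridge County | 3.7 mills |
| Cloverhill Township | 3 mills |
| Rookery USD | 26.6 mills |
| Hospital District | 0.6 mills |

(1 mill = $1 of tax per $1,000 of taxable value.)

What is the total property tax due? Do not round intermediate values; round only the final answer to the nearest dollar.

Assessed value = $382,200 × 0.67 = $256,074
Taxable value = $256,074 − $78,000 = $178,074
Quailridge County: $178,074 × 0.0037 = $658.8738
Cloverhill Township: $178,074 × 0.003 = $534.222
Rookery USD: $178,074 × 0.0266 = $4,736.7684
Hospital District: $178,074 × 0.0006 = $106.8444
Total = $658.8738 + $534.222 + $4,736.7684 + $106.8444 = $6,036.7086

$6,037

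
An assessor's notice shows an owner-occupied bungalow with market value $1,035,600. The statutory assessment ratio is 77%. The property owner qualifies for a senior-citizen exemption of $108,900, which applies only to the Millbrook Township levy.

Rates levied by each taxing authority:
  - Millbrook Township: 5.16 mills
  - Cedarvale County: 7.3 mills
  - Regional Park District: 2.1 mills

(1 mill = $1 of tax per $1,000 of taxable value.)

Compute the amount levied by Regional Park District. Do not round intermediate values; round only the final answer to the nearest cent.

Assessed value = $1,035,600 × 0.77 = $797,412
Regional Park District taxable value = $797,412 (exemption does not apply)
Regional Park District levy = $797,412 × 0.0021 = $1,674.5652

$1,674.57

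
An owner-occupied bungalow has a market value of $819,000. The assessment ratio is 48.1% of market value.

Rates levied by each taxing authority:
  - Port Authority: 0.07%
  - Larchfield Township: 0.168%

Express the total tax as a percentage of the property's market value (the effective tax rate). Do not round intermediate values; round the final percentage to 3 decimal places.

0.114%

Assessed value = $819,000 × 0.481 = $393,939
Port Authority: $393,939 × 0.0007 = $275.7573
Larchfield Township: $393,939 × 0.00168 = $661.81752
Total tax = $937.57482
Effective rate = $937.57482 ÷ $819,000 = 0.114% of market value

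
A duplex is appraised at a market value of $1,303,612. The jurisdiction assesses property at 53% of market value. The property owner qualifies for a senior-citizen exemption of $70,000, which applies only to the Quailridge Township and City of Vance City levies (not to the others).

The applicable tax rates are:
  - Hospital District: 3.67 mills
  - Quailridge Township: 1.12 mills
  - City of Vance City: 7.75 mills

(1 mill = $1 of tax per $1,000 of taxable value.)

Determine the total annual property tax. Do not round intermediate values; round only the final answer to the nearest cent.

Assessed value = $1,303,612 × 0.53 = $690,914.36
Hospital District: $690,914.36 × 0.00367 = $2,535.6557012
Quailridge Township: ($690,914.36 − $70,000) × 0.00112 = $620,914.36 × 0.00112 = $695.4240832
City of Vance City: ($690,914.36 − $70,000) × 0.00775 = $620,914.36 × 0.00775 = $4,812.08629
Total = $8,043.1660744

$8,043.17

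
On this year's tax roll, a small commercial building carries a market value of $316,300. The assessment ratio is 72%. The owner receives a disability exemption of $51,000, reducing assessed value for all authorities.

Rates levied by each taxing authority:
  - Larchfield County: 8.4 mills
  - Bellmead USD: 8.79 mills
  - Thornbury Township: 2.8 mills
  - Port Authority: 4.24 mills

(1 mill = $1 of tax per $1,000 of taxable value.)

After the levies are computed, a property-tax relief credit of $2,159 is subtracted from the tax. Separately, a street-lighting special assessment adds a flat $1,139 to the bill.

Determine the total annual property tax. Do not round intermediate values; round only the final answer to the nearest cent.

$3,262.31

Assessed value = $316,300 × 0.72 = $227,736
Taxable value = $227,736 − $51,000 = $176,736
Larchfield County: $176,736 × 0.0084 = $1,484.5824
Bellmead USD: $176,736 × 0.00879 = $1,553.50944
Thornbury Township: $176,736 × 0.0028 = $494.8608
Port Authority: $176,736 × 0.00424 = $749.36064
Levies subtotal = $4,282.31328
After credit = $4,282.31328 − $2,159 = $2,123.31328
Total = $2,123.31328 + $1,139 = $3,262.31328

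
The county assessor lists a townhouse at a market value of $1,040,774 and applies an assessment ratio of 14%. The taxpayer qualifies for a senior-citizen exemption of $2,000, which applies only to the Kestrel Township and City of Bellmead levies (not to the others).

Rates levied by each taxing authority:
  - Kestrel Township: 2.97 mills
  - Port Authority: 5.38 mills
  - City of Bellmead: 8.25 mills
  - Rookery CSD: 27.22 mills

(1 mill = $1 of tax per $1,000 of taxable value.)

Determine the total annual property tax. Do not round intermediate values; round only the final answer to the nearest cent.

$6,362.50

Assessed value = $1,040,774 × 0.14 = $145,708.36
Kestrel Township: ($145,708.36 − $2,000) × 0.00297 = $143,708.36 × 0.00297 = $426.8138292
Port Authority: $145,708.36 × 0.00538 = $783.9109768
City of Bellmead: ($145,708.36 − $2,000) × 0.00825 = $143,708.36 × 0.00825 = $1,185.59397
Rookery CSD: $145,708.36 × 0.02722 = $3,966.1815592
Total = $6,362.5003352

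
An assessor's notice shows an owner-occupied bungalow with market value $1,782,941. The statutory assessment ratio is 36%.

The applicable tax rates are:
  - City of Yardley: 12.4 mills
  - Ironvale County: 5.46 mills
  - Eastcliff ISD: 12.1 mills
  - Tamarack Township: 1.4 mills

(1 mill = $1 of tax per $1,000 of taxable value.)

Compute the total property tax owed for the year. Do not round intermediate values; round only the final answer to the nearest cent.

$20,128.69

Assessed value = $1,782,941 × 0.36 = $641,858.76
City of Yardley: $641,858.76 × 0.0124 = $7,959.048624
Ironvale County: $641,858.76 × 0.00546 = $3,504.5488296
Eastcliff ISD: $641,858.76 × 0.0121 = $7,766.490996
Tamarack Township: $641,858.76 × 0.0014 = $898.602264
Total = $7,959.048624 + $3,504.5488296 + $7,766.490996 + $898.602264 = $20,128.6907136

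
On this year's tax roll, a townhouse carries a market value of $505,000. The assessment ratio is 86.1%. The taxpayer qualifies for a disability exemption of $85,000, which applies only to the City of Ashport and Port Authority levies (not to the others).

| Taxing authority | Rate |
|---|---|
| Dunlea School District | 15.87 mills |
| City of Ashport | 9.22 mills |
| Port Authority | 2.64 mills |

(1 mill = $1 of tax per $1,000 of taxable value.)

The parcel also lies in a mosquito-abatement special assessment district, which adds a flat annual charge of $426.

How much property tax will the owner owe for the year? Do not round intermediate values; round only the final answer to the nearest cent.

$11,475.04

Assessed value = $505,000 × 0.861 = $434,805
Dunlea School District: $434,805 × 0.01587 = $6,900.35535
City of Ashport: ($434,805 − $85,000) × 0.00922 = $349,805 × 0.00922 = $3,225.2021
Port Authority: ($434,805 − $85,000) × 0.00264 = $349,805 × 0.00264 = $923.4852
Levies subtotal = $11,049.04265
Total = $11,049.04265 + $426 = $11,475.04265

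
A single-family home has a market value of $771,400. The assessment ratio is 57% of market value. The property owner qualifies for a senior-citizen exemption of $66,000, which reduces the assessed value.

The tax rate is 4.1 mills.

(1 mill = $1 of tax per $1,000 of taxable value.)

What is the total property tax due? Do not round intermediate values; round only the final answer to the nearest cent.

$1,532.16

Assessed value = $771,400 × 0.57 = $439,698
Taxable value = $439,698 − $66,000 = $373,698
Tax = $373,698 × 0.0041 = $1,532.1618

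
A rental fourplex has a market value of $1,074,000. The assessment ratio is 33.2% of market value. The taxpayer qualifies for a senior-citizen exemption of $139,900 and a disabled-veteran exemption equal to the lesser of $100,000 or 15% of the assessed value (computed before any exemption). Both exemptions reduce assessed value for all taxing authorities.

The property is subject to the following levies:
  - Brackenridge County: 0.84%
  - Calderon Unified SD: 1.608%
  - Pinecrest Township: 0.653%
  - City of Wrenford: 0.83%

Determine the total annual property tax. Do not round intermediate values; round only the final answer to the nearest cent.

Assessed value = $1,074,000 × 0.332 = $356,568
Disabled-veteran exemption = min($100,000, 15% × $356,568) = min($100,000, $53,485.2) = $53,485.2 (percentage binds)
Taxable value = $356,568 − $139,900 − $53,485.2 = $163,182.8
Brackenridge County: $163,182.8 × 0.0084 = $1,370.73552
Calderon Unified SD: $163,182.8 × 0.01608 = $2,623.979424
Pinecrest Township: $163,182.8 × 0.00653 = $1,065.583684
City of Wrenford: $163,182.8 × 0.0083 = $1,354.41724
Total = $6,414.715868

$6,414.72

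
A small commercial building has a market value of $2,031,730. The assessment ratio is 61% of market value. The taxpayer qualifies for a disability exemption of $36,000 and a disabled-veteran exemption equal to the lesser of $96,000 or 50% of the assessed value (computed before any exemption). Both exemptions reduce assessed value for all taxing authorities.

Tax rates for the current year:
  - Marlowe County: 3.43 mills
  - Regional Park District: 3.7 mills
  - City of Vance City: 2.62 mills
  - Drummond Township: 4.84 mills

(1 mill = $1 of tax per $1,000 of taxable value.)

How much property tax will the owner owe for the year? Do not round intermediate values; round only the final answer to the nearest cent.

$16,156.31

Assessed value = $2,031,730 × 0.61 = $1,239,355.3
Disabled-veteran exemption = min($96,000, 50% × $1,239,355.3) = min($96,000, $619,677.65) = $96,000 (dollar cap binds)
Taxable value = $1,239,355.3 − $36,000 − $96,000 = $1,107,355.3
Marlowe County: $1,107,355.3 × 0.00343 = $3,798.228679
Regional Park District: $1,107,355.3 × 0.0037 = $4,097.21461
City of Vance City: $1,107,355.3 × 0.00262 = $2,901.270886
Drummond Township: $1,107,355.3 × 0.00484 = $5,359.599652
Total = $16,156.313827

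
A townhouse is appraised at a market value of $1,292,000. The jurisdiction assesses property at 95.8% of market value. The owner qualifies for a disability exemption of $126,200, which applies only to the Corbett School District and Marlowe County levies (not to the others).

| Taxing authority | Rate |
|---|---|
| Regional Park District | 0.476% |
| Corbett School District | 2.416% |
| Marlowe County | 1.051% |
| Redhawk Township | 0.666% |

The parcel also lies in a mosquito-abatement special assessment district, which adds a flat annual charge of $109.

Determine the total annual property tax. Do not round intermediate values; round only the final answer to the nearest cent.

$52,780.90

Assessed value = $1,292,000 × 0.958 = $1,237,736
Regional Park District: $1,237,736 × 0.00476 = $5,891.62336
Corbett School District: ($1,237,736 − $126,200) × 0.02416 = $1,111,536 × 0.02416 = $26,854.70976
Marlowe County: ($1,237,736 − $126,200) × 0.01051 = $1,111,536 × 0.01051 = $11,682.24336
Redhawk Township: $1,237,736 × 0.00666 = $8,243.32176
Levies subtotal = $52,671.89824
Total = $52,671.89824 + $109 = $52,780.89824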